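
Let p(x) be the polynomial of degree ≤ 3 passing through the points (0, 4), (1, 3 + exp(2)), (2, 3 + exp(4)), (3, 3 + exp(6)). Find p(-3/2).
-35*exp(6)/16 - 189*exp(2)/16 + 153/16 + 135*exp(4)/16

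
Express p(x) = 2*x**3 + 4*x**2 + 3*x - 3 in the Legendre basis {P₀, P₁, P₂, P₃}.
(-5/3)P₀ + (21/5)P₁ + (8/3)P₂ + (4/5)P₃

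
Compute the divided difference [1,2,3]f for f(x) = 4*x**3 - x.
24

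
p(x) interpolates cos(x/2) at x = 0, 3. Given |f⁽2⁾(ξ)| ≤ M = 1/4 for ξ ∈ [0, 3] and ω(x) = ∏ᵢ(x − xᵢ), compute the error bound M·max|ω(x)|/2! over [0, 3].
9/32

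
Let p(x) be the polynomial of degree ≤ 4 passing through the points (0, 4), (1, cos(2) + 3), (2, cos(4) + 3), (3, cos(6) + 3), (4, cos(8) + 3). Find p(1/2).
35*cos(2)/32 - 5*cos(8)/128 + 7*cos(6)/32 - 35*cos(4)/64 + 419/128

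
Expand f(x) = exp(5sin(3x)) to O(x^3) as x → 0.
1 + 15*x + 225*x**2/2 + O(x**3)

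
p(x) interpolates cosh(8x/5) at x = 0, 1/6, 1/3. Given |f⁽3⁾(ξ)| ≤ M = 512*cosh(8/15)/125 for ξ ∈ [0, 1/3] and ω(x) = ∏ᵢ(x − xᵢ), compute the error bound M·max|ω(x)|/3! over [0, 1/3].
64*sqrt(3)*cosh(8/15)/91125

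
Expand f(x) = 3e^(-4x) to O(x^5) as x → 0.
3 - 12*x + 24*x**2 - 32*x**3 + 32*x**4 + O(x**5)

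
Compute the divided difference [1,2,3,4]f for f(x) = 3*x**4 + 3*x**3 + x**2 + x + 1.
33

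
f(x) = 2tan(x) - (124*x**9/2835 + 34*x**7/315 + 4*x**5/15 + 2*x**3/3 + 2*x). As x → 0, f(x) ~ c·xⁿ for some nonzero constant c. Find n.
11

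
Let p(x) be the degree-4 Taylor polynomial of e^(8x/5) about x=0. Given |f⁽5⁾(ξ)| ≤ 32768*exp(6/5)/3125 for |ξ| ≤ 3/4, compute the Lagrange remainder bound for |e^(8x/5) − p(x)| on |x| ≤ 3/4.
324*exp(6/5)/15625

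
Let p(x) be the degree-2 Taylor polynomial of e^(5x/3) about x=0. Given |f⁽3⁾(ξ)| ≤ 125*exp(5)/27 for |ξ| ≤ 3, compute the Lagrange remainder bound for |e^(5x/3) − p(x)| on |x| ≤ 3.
125*exp(5)/6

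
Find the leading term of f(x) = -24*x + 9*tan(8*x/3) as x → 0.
512*x**3/9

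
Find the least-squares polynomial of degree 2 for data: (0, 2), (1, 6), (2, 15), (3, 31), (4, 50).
66/35 + (107/70)x + (37/14)x²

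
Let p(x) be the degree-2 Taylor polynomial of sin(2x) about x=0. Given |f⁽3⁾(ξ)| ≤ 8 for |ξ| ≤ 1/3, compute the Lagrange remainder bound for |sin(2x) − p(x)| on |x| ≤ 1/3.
4/81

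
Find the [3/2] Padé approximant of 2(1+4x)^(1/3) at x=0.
(896*x**3/405 + 224*x**2/15 + 56*x/5 + 2)/(32*x**2/9 + 64*x/15 + 1)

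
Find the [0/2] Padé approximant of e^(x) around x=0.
1/(x**2/2 - x + 1)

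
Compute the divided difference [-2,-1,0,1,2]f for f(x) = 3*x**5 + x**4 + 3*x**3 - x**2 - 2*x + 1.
1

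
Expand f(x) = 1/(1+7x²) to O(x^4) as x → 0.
1 - 7*x**2 + O(x**4)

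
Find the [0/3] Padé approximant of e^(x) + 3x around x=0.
1/(-361*x**3/6 + 31*x**2/2 - 4*x + 1)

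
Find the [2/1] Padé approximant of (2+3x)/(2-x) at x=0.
(3*x/2 + 1)/(1 - x/2)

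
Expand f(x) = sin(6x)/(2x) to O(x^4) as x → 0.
3 - 18*x**2 + O(x**4)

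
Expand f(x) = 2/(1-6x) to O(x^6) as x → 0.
2 + 12*x + 72*x**2 + 432*x**3 + 2592*x**4 + 15552*x**5 + O(x**6)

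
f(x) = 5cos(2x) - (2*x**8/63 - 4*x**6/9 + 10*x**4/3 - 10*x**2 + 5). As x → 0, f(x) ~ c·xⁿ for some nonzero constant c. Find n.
10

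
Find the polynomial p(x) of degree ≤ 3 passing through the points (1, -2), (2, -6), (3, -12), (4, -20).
-x**2 - x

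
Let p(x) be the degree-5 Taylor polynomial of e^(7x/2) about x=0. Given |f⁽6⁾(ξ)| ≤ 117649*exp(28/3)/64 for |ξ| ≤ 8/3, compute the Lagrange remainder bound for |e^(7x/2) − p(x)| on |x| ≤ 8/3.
30118144*exp(28/3)/32805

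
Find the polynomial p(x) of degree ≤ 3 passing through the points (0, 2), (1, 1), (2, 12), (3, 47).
2*x**3 - 3*x + 2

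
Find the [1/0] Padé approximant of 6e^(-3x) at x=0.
6 - 18*x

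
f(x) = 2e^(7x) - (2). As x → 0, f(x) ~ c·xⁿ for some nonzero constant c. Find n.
1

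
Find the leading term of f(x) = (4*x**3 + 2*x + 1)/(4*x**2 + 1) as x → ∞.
x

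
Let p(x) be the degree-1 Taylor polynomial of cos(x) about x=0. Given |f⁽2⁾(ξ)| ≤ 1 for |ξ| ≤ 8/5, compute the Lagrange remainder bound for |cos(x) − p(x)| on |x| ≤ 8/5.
32/25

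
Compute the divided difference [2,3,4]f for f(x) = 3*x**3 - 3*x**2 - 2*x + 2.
24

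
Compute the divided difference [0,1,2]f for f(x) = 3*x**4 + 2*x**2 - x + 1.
23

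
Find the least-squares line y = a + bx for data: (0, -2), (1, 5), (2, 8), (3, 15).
a = -8/5, b = 27/5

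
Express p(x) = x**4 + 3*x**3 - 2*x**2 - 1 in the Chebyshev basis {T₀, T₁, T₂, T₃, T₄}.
(-13/8)T₀ + (9/4)T₁ + (-1/2)T₂ + (3/4)T₃ + (1/8)T₄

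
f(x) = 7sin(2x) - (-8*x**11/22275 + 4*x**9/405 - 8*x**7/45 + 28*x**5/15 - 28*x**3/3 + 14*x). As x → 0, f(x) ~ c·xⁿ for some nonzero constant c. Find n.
13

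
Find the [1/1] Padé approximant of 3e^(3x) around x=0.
(9*x/2 + 3)/(1 - 3*x/2)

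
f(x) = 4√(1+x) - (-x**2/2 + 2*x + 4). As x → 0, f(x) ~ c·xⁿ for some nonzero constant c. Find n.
3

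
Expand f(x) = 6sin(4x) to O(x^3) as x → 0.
24*x + O(x**3)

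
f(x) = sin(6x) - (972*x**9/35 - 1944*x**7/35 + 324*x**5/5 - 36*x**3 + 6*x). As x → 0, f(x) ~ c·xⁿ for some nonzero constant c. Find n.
11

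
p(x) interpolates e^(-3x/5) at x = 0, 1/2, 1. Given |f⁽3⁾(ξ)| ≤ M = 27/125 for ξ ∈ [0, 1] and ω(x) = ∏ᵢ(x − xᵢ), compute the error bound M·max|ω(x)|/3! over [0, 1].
sqrt(3)/1000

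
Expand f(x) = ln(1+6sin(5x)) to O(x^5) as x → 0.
30*x - 450*x**2 + 8875*x**3 - 198750*x**4 + O(x**5)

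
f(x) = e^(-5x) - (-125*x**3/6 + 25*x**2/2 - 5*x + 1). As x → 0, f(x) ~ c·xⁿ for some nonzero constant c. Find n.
4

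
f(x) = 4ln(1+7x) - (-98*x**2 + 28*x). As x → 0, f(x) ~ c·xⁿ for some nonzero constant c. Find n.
3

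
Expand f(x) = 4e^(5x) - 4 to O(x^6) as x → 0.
20*x + 50*x**2 + 250*x**3/3 + 625*x**4/6 + 625*x**5/6 + O(x**6)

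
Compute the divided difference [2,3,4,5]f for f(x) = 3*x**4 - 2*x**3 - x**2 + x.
40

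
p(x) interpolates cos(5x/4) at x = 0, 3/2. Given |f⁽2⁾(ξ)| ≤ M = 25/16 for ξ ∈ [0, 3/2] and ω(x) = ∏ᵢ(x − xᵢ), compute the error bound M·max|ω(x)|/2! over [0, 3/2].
225/512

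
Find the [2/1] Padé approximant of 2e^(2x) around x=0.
(4*x**2/3 + 8*x/3 + 2)/(1 - 2*x/3)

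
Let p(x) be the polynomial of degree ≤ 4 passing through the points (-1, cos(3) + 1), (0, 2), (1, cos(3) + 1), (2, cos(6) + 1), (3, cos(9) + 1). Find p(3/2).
93*cos(3)/128 - 5*cos(9)/128 + 15*cos(6)/32 + 27/32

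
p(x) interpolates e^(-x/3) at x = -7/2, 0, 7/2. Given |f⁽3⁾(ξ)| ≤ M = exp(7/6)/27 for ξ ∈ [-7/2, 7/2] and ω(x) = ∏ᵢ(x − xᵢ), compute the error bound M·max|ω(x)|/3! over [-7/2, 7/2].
343*sqrt(3)*exp(7/6)/5832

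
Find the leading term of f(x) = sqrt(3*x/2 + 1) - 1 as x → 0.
3*x/4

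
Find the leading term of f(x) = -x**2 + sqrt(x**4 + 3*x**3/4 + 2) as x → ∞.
3*x/8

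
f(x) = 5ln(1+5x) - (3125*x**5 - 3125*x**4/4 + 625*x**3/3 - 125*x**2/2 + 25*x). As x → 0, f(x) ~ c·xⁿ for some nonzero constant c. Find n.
6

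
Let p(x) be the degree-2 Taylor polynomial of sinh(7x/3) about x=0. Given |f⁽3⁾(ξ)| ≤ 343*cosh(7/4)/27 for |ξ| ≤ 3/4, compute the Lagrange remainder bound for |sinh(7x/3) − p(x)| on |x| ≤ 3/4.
343*cosh(7/4)/384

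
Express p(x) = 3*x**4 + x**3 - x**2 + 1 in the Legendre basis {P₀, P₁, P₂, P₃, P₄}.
(19/15)P₀ + (3/5)P₁ + (22/21)P₂ + (2/5)P₃ + (24/35)P₄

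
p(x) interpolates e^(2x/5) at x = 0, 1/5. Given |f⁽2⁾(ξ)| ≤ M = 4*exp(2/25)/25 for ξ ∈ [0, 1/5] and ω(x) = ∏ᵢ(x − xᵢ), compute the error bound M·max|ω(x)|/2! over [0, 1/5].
exp(2/25)/1250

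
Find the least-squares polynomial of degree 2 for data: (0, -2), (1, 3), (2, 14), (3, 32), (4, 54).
-15/7 + (167/70)x + (41/14)x²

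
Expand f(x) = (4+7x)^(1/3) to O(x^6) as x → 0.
2**(2/3) + 7*2**(2/3)*x/12 - 49*2**(2/3)*x**2/144 + 1715*2**(2/3)*x**3/5184 - 12005*2**(2/3)*x**4/31104 + 184877*2**(2/3)*x**5/373248 + O(x**6)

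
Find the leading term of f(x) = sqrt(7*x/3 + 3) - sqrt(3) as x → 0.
7*sqrt(3)*x/18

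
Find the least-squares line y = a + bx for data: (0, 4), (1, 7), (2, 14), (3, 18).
a = 17/5, b = 49/10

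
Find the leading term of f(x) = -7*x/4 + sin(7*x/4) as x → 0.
-343*x**3/384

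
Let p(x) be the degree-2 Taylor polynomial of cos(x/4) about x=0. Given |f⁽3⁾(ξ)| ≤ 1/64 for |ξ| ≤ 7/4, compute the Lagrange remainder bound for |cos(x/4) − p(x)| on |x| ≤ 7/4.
343/24576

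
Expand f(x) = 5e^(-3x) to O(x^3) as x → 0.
5 - 15*x + 45*x**2/2 + O(x**3)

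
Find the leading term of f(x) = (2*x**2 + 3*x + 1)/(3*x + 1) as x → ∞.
2*x/3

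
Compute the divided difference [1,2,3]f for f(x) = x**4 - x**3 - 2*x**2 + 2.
17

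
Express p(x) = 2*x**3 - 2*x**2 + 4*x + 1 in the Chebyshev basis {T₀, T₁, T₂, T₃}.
(11/2)T₁ - T₂ + (1/2)T₃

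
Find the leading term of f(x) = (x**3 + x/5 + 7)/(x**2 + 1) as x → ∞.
x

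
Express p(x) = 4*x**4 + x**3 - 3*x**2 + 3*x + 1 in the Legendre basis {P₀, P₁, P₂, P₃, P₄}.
(4/5)P₀ + (18/5)P₁ + (2/7)P₂ + (2/5)P₃ + (32/35)P₄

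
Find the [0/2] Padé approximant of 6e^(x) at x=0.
6/(x**2/2 - x + 1)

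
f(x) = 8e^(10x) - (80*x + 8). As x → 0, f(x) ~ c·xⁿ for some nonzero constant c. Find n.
2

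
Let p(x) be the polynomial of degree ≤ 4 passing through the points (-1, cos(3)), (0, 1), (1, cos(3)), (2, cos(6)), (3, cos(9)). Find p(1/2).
85*cos(3)/128 - 5*cos(6)/32 + 3*cos(9)/128 + 15/32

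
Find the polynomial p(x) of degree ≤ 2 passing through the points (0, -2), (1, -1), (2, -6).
-3*x**2 + 4*x - 2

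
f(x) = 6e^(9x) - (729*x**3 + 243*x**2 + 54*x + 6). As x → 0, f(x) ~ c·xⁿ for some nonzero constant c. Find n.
4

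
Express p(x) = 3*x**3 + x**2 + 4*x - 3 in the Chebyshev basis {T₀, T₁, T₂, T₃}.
(-5/2)T₀ + (25/4)T₁ + (1/2)T₂ + (3/4)T₃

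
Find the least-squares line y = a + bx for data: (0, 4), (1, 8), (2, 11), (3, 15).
a = 41/10, b = 18/5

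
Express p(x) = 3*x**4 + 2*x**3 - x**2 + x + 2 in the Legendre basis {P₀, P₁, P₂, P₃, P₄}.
(34/15)P₀ + (11/5)P₁ + (22/21)P₂ + (4/5)P₃ + (24/35)P₄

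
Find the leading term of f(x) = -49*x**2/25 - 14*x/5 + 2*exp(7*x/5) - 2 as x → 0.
343*x**3/375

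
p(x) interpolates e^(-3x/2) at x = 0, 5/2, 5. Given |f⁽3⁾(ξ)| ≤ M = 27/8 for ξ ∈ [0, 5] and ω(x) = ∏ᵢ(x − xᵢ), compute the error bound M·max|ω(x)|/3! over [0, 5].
125*sqrt(3)/64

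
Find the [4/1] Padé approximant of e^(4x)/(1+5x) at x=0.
(52128*x**4/4235 + 130528*x**3/12705 + 34008*x**2/4235 + 16812*x/4235 + 1)/(21047*x/4235 + 1)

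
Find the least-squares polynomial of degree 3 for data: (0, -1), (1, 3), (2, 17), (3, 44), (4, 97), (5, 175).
-20/21 + (185/126)x + (31/21)x² + (19/18)x³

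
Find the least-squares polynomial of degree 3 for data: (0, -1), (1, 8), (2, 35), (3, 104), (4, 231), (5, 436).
-17/21 + (40/9)x + (10/21)x² + (29/9)x³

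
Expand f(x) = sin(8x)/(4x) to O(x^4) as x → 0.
2 - 64*x**2/3 + O(x**4)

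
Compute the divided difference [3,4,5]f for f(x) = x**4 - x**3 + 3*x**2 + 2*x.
88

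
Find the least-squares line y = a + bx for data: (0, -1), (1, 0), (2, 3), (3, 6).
a = -8/5, b = 12/5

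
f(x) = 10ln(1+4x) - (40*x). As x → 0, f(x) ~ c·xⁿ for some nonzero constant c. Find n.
2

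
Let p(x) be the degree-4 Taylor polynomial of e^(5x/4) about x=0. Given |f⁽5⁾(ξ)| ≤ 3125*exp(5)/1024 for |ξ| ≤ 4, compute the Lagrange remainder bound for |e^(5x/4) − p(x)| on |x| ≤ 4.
625*exp(5)/24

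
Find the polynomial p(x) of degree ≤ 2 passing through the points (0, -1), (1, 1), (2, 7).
2*x**2 - 1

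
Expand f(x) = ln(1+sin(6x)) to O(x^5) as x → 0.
6*x - 18*x**2 + 36*x**3 - 108*x**4 + O(x**5)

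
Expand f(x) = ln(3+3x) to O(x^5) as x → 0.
log(3) + x - x**2/2 + x**3/3 - x**4/4 + O(x**5)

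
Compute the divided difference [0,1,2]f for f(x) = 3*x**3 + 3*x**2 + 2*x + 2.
12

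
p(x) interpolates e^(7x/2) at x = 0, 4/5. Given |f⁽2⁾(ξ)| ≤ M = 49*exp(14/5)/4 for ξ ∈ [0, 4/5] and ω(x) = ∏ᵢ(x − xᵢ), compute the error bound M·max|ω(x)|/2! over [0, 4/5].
49*exp(14/5)/50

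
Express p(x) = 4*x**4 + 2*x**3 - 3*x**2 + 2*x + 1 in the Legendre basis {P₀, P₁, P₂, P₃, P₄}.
(4/5)P₀ + (16/5)P₁ + (2/7)P₂ + (4/5)P₃ + (32/35)P₄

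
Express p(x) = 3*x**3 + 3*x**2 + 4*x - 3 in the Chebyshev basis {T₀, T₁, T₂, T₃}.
(-3/2)T₀ + (25/4)T₁ + (3/2)T₂ + (3/4)T₃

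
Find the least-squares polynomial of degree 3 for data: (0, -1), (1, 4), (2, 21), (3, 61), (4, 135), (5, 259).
-73/63 + (1633/378)x + (-199/252)x² + (223/108)x³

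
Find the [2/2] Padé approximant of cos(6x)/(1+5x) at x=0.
(-180*x**2/7 + 15*x/7 + 1)/(3*x**2 + 50*x/7 + 1)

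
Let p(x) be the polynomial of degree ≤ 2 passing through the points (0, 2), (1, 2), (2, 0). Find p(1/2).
9/4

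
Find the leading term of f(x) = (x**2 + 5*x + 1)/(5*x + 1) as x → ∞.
x/5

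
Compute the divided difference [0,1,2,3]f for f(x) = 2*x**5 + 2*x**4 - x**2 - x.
62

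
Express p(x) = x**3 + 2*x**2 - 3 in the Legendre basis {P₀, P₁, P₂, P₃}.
(-7/3)P₀ + (3/5)P₁ + (4/3)P₂ + (2/5)P₃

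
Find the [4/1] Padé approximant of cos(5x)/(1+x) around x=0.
(625*x**4/24 - 25*x**2/2 + 1)/(x + 1)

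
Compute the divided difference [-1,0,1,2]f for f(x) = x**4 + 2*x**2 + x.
2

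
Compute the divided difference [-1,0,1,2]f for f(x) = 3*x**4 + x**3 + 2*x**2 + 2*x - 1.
7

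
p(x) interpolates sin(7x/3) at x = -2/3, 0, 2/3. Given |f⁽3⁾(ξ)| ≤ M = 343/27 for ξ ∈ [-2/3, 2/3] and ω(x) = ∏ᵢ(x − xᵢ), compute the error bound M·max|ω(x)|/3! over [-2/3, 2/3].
2744*sqrt(3)/19683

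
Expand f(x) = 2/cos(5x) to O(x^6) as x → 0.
2 + 25*x**2 + 3125*x**4/12 + O(x**6)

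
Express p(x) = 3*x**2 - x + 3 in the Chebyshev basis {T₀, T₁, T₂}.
(9/2)T₀ - T₁ + (3/2)T₂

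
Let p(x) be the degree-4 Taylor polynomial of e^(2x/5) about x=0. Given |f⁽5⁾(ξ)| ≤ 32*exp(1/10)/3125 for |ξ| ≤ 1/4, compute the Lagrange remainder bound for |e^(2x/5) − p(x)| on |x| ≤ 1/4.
exp(1/10)/12000000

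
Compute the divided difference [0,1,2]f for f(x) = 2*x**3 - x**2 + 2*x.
5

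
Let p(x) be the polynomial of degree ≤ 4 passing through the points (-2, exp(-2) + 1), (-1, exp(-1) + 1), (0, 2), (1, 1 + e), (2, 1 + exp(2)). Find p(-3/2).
(35 + 140*e + (-5*exp(2) + 58 + 28*e)*exp(2))*exp(-2)/128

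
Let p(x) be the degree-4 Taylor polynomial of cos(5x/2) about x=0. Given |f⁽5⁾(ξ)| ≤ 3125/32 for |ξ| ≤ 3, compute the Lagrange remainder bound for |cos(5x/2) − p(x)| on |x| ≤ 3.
50625/256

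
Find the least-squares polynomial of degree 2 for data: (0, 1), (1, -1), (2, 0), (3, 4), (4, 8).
26/35 + (-167/70)x + (15/14)x²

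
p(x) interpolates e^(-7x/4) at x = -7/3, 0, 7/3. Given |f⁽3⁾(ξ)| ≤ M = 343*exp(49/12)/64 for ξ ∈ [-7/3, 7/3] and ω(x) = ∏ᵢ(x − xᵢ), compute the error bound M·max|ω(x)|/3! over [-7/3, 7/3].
117649*sqrt(3)*exp(49/12)/46656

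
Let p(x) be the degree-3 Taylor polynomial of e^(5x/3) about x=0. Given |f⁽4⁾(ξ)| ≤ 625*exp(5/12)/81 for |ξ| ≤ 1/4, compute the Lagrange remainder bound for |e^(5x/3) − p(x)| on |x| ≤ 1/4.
625*exp(5/12)/497664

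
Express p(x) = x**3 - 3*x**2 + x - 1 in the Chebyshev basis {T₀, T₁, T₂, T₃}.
(-5/2)T₀ + (7/4)T₁ + (-3/2)T₂ + (1/4)T₃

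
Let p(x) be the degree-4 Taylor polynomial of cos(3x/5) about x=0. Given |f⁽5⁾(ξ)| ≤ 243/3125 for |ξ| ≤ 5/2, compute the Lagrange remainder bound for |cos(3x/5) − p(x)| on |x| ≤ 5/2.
81/1280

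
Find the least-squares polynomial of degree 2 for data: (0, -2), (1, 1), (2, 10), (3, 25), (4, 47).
-67/35 + (-13/35)x + (22/7)x²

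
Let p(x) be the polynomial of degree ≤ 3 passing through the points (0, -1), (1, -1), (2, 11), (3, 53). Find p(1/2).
-11/8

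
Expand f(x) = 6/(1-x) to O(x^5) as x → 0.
6 + 6*x + 6*x**2 + 6*x**3 + 6*x**4 + O(x**5)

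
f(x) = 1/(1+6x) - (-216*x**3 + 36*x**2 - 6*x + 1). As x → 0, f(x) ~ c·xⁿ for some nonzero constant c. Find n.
4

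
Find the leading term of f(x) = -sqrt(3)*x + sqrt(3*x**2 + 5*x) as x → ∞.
5*sqrt(3)/6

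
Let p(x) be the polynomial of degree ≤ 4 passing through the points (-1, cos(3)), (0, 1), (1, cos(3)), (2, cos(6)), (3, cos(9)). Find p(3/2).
93*cos(3)/128 - 5/32 - 5*cos(9)/128 + 15*cos(6)/32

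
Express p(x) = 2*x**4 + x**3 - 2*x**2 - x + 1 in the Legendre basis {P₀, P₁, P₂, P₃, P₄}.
(11/15)P₀ + (-2/5)P₁ + (-4/21)P₂ + (2/5)P₃ + (16/35)P₄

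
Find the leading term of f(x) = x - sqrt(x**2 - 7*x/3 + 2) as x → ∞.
7/6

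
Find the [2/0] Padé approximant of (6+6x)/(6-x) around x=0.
7*x**2/36 + 7*x/6 + 1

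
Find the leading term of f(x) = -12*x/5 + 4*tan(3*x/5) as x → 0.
36*x**3/125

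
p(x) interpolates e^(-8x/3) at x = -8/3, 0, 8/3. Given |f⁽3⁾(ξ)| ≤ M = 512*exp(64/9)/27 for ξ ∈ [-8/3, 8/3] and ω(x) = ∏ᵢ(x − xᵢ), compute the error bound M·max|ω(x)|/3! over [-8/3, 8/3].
262144*sqrt(3)*exp(64/9)/19683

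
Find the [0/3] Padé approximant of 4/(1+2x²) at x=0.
4/(2*x**2 + 1)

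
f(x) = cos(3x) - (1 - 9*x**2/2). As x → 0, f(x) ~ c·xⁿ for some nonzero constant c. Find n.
4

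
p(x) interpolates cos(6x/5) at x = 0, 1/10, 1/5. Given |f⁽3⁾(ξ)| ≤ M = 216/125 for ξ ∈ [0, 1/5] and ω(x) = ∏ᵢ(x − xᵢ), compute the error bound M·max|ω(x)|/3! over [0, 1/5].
sqrt(3)/15625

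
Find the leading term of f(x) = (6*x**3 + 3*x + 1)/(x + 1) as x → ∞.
6*x**2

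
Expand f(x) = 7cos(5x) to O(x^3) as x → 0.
7 - 175*x**2/2 + O(x**3)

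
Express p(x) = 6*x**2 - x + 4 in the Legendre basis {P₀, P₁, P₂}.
(6)P₀ - P₁ + (4)P₂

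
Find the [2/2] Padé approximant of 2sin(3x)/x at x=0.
(6 - 63*x**2/10)/(9*x**2/20 + 1)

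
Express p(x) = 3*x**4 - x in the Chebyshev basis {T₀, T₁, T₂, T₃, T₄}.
(9/8)T₀ - T₁ + (3/2)T₂ + (3/8)T₄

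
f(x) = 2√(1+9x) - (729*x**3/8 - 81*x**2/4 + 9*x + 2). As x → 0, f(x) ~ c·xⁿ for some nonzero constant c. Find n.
4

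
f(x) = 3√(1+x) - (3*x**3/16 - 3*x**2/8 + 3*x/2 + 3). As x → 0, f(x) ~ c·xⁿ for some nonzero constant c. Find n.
4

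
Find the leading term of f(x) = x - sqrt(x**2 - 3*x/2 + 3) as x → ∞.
3/4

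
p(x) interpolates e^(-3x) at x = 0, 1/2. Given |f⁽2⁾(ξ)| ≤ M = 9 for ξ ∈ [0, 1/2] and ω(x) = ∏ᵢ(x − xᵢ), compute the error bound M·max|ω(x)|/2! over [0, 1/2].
9/32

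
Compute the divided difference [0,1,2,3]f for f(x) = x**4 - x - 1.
6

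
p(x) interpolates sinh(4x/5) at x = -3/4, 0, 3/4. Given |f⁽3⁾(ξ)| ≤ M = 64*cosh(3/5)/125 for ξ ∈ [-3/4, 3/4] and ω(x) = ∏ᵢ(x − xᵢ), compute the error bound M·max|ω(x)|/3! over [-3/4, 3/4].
sqrt(3)*cosh(3/5)/125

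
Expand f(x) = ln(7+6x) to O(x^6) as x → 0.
log(7) + 6*x/7 - 18*x**2/49 + 72*x**3/343 - 324*x**4/2401 + 7776*x**5/84035 + O(x**6)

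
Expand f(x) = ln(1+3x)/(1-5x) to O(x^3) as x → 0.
3*x + 21*x**2/2 + O(x**3)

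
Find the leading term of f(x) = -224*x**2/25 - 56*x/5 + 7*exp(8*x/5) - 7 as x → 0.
1792*x**3/375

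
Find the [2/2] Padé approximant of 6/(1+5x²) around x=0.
6/(5*x**2 + 1)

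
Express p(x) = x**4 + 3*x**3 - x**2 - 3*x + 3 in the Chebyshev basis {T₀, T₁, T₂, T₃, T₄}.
(23/8)T₀ + (-3/4)T₁ + (3/4)T₃ + (1/8)T₄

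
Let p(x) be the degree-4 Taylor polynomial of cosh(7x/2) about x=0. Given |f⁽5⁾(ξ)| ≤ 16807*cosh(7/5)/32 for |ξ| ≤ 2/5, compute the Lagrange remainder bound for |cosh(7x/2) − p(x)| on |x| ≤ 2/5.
16807*cosh(7/5)/375000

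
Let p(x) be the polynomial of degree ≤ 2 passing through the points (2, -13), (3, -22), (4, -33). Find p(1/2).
-13/4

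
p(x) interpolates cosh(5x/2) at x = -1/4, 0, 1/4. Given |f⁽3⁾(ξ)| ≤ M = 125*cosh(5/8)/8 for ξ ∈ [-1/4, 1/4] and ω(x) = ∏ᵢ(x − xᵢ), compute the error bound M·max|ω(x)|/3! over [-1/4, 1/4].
125*sqrt(3)*cosh(5/8)/13824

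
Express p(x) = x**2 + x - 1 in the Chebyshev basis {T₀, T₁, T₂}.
(-1/2)T₀ + T₁ + (1/2)T₂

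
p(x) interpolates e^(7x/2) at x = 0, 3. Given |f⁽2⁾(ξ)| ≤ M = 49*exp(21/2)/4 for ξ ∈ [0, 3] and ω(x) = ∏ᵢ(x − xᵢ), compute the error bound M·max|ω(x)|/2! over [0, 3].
441*exp(21/2)/32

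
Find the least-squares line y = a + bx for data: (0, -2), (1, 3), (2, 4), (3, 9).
a = -8/5, b = 17/5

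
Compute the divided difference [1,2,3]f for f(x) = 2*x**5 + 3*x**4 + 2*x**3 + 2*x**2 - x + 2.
269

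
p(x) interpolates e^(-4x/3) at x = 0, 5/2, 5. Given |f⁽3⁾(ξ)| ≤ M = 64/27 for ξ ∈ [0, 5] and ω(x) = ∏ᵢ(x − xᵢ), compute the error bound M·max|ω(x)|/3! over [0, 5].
1000*sqrt(3)/729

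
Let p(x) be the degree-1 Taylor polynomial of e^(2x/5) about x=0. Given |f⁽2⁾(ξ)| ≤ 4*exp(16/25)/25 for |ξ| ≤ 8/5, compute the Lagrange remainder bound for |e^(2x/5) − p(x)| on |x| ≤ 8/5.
128*exp(16/25)/625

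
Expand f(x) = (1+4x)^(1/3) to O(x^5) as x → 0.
1 + 4*x/3 - 16*x**2/9 + 320*x**3/81 - 2560*x**4/243 + O(x**5)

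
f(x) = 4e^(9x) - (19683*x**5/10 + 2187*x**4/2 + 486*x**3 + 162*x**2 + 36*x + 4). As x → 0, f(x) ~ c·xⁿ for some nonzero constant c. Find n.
6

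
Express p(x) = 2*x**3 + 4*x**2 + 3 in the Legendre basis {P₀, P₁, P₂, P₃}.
(13/3)P₀ + (6/5)P₁ + (8/3)P₂ + (4/5)P₃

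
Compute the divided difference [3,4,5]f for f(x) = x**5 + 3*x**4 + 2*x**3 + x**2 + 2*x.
976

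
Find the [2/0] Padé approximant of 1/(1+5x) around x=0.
25*x**2 - 5*x + 1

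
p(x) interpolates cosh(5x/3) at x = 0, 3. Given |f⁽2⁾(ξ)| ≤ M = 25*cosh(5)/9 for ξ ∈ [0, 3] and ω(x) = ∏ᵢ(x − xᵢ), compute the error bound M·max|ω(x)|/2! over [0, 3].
25*cosh(5)/8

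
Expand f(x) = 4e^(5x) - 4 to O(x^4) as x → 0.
20*x + 50*x**2 + 250*x**3/3 + O(x**4)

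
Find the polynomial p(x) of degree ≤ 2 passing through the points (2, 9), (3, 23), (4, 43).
3*x**2 - x - 1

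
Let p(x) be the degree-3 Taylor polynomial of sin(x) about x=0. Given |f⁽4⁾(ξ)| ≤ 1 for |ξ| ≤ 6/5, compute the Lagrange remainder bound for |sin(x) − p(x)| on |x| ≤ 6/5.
54/625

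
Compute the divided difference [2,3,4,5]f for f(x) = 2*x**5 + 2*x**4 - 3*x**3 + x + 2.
275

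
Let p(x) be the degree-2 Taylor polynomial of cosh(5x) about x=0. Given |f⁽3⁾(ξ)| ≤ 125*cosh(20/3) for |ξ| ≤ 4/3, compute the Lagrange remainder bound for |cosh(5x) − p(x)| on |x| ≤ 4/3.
4000*cosh(20/3)/81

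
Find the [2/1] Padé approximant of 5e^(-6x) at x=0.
(30*x**2 - 20*x + 5)/(2*x + 1)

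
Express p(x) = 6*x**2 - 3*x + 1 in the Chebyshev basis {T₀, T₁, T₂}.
(4)T₀ + (-3)T₁ + (3)T₂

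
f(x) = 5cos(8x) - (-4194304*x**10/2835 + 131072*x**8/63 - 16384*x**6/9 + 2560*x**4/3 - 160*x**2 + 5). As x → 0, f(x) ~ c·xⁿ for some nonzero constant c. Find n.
12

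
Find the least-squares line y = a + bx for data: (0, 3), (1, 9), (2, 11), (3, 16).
a = 18/5, b = 41/10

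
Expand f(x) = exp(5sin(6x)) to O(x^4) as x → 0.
1 + 30*x + 450*x**2 + 4320*x**3 + O(x**4)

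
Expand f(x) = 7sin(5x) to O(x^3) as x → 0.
35*x + O(x**3)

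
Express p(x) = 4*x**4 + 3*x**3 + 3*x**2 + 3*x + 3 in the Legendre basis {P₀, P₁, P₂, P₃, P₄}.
(24/5)P₀ + (24/5)P₁ + (30/7)P₂ + (6/5)P₃ + (32/35)P₄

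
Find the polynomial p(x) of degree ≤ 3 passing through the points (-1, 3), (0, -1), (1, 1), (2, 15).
x**3 + 3*x**2 - 2*x - 1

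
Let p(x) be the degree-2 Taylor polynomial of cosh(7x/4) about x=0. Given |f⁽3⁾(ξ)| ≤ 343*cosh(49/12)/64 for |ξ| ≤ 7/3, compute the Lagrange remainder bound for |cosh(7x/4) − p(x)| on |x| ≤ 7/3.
117649*cosh(49/12)/10368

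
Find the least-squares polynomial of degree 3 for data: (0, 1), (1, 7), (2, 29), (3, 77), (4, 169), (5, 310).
23/21 + (241/126)x + (155/84)x² + (73/36)x³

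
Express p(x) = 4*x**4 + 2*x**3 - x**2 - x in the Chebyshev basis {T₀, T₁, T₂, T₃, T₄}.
T₀ + (1/2)T₁ + (3/2)T₂ + (1/2)T₃ + (1/2)T₄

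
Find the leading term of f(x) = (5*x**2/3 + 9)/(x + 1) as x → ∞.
5*x/3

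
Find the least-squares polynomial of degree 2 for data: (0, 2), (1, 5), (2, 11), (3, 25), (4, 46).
87/35 + (-62/35)x + (22/7)x²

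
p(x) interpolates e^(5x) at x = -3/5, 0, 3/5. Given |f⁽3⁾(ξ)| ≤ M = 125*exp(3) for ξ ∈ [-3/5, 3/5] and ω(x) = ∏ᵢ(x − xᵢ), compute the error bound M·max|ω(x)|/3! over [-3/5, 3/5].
sqrt(3)*exp(3)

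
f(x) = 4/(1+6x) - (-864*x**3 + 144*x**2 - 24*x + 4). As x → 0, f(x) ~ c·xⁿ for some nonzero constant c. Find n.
4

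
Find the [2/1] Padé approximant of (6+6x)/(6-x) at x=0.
(x + 1)/(1 - x/6)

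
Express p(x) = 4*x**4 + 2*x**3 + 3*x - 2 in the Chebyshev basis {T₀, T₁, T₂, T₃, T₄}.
(-1/2)T₀ + (9/2)T₁ + (2)T₂ + (1/2)T₃ + (1/2)T₄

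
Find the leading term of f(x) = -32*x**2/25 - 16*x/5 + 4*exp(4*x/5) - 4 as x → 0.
128*x**3/375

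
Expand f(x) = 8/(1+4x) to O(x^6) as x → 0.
8 - 32*x + 128*x**2 - 512*x**3 + 2048*x**4 - 8192*x**5 + O(x**6)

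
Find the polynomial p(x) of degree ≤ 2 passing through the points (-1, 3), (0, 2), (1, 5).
2*x**2 + x + 2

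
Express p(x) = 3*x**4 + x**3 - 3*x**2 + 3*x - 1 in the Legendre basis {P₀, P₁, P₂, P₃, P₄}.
(-7/5)P₀ + (18/5)P₁ + (-2/7)P₂ + (2/5)P₃ + (24/35)P₄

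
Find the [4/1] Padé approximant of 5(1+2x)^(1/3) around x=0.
(80*x**4/243 - 64*x**3/81 + 8*x**2/3 + 32*x/3 + 5)/(22*x/15 + 1)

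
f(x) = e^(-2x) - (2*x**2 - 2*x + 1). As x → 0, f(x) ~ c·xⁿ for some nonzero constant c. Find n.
3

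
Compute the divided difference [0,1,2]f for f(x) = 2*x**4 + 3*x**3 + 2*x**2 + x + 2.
25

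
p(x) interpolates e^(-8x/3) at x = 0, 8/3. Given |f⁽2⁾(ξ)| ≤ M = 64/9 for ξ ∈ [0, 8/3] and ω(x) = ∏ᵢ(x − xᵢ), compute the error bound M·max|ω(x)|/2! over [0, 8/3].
512/81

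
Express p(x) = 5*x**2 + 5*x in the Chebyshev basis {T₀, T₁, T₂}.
(5/2)T₀ + (5)T₁ + (5/2)T₂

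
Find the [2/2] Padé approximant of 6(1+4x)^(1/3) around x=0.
(224*x**2/9 + 28*x + 6)/(40*x**2/27 + 10*x/3 + 1)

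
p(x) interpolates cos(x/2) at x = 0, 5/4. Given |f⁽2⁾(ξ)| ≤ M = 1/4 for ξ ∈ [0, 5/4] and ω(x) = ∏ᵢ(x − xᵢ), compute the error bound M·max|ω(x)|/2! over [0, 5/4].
25/512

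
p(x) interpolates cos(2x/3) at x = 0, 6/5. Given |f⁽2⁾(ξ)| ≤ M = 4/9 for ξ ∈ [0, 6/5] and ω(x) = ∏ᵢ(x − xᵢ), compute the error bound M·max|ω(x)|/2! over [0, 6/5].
2/25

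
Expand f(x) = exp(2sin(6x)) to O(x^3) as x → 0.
1 + 12*x + 72*x**2 + O(x**3)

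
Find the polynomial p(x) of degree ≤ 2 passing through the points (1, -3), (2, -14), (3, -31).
-3*x**2 - 2*x + 2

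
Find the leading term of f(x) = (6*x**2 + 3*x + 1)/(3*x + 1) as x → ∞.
2*x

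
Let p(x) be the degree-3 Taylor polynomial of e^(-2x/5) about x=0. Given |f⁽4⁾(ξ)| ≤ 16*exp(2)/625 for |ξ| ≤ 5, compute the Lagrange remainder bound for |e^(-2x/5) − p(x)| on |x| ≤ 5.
2*exp(2)/3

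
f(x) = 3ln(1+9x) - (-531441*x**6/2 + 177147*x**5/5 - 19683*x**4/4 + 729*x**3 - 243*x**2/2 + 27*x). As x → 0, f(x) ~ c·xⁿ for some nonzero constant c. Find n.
7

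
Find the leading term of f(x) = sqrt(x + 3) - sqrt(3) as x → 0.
sqrt(3)*x/6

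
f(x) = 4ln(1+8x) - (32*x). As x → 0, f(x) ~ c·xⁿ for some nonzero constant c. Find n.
2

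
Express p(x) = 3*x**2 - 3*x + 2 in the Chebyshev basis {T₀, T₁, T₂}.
(7/2)T₀ + (-3)T₁ + (3/2)T₂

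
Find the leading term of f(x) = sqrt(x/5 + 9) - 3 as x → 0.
x/30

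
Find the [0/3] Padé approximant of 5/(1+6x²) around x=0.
5/(6*x**2 + 1)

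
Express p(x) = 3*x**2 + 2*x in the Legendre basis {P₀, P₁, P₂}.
P₀ + (2)P₁ + (2)P₂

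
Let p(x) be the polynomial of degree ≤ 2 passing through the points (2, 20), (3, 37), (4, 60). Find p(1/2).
23/4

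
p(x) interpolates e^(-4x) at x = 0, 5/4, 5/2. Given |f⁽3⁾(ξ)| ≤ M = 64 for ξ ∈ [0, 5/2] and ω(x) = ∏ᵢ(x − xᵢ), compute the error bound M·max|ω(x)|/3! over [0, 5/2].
125*sqrt(3)/27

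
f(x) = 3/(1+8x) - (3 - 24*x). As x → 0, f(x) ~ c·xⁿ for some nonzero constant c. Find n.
2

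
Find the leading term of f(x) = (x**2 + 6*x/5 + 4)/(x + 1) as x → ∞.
x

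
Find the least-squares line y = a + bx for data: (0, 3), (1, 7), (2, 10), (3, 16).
a = 27/10, b = 21/5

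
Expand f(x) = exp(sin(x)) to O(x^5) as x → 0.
1 + x + x**2/2 - x**4/8 + O(x**5)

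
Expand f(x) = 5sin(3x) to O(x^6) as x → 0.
15*x - 45*x**3/2 + 81*x**5/8 + O(x**6)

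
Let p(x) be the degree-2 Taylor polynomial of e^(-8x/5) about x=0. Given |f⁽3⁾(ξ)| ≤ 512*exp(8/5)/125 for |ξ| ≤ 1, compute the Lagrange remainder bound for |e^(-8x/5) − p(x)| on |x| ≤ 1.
256*exp(8/5)/375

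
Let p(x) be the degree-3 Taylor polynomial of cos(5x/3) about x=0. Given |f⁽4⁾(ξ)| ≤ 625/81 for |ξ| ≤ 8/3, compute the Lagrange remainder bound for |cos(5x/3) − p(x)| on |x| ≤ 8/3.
320000/19683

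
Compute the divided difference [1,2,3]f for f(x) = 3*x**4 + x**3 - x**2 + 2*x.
80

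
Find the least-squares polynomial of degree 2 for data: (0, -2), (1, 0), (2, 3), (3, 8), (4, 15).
-66/35 + (27/35)x + (6/7)x²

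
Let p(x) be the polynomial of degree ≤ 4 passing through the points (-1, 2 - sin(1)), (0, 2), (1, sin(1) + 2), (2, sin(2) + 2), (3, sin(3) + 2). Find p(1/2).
-5*sin(2)/32 + 3*sin(3)/128 + 95*sin(1)/128 + 2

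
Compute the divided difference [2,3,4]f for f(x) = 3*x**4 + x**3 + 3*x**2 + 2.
177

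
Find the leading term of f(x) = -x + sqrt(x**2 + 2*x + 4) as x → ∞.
1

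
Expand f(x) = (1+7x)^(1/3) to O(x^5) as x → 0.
1 + 7*x/3 - 49*x**2/9 + 1715*x**3/81 - 24010*x**4/243 + O(x**5)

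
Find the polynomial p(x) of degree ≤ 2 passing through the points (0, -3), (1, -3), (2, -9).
-3*x**2 + 3*x - 3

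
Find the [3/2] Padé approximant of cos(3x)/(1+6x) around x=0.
(387*x**3/14 - 129*x**2/28 - 6*x + 1)/(1 - 1011*x**2/28)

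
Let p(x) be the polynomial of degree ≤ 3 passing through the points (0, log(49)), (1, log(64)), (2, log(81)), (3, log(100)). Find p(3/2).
-log(35)/8 + log(6)/4 + log(72)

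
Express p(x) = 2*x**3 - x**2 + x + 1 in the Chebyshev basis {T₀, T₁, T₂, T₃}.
(1/2)T₀ + (5/2)T₁ + (-1/2)T₂ + (1/2)T₃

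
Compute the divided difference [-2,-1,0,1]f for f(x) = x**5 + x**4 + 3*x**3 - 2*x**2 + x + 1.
6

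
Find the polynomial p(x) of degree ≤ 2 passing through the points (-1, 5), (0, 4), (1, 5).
x**2 + 4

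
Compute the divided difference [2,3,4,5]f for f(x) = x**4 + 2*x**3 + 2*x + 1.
16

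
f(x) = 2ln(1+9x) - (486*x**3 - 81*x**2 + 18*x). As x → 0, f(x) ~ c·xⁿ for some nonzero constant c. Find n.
4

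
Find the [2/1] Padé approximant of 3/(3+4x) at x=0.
1/(4*x/3 + 1)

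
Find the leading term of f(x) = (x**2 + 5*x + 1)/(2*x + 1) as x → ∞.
x/2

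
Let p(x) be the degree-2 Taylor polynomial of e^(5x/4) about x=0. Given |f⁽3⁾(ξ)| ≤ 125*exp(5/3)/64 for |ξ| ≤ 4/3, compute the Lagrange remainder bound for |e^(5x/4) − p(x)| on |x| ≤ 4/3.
125*exp(5/3)/162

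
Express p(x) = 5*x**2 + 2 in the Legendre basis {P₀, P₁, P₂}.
(11/3)P₀ + (10/3)P₂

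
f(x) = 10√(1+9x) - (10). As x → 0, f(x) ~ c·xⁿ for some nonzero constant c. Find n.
1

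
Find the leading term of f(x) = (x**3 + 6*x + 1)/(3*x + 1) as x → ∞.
x**2/3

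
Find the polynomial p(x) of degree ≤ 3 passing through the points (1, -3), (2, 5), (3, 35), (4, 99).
2*x**3 - x**2 - 3*x - 1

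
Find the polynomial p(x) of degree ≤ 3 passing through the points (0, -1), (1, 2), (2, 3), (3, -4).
-x**3 + 2*x**2 + 2*x - 1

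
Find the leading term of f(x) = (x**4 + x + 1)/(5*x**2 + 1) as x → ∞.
x**2/5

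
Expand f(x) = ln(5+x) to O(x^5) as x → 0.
log(5) + x/5 - x**2/50 + x**3/375 - x**4/2500 + O(x**5)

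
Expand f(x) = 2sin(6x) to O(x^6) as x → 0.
12*x - 72*x**3 + 648*x**5/5 + O(x**6)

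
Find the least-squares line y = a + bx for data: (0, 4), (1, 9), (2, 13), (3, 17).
a = 43/10, b = 43/10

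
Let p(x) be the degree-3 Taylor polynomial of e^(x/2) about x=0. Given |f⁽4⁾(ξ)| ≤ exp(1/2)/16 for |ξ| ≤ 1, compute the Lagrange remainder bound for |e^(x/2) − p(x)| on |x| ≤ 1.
exp(1/2)/384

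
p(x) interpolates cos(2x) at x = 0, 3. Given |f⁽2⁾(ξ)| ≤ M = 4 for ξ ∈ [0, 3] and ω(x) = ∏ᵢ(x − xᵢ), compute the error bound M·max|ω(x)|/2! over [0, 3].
9/2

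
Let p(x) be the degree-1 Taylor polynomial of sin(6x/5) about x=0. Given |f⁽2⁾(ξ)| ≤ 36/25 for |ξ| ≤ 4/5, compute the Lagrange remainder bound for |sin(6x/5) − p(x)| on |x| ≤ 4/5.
288/625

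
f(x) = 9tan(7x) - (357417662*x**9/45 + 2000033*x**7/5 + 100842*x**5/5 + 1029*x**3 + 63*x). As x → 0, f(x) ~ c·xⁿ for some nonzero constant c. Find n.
11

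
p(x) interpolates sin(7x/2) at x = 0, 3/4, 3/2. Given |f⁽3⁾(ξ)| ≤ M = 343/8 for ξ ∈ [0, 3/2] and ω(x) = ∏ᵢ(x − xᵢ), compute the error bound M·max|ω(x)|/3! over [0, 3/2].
343*sqrt(3)/512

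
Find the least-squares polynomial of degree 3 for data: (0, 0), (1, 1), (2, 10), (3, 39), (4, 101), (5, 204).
5/42 + (-11/252)x + (-107/84)x² + (17/9)x³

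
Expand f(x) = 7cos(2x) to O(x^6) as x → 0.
7 - 14*x**2 + 14*x**4/3 + O(x**6)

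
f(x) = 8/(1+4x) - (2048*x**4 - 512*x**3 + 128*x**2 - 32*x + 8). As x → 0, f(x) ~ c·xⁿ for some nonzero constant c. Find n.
5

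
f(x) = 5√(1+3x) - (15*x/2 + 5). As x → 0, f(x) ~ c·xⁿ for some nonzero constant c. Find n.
2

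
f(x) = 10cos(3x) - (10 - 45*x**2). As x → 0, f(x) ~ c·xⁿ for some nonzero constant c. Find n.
4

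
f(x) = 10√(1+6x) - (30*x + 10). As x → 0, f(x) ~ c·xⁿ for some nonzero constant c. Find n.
2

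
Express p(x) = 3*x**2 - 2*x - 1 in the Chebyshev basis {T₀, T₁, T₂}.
(1/2)T₀ + (-2)T₁ + (3/2)T₂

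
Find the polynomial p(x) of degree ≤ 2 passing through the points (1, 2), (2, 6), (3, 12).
x**2 + x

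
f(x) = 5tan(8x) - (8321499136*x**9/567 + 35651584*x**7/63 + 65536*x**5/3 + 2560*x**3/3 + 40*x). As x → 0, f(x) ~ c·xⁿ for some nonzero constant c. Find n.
11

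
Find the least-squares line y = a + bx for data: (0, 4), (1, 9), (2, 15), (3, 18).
a = 43/10, b = 24/5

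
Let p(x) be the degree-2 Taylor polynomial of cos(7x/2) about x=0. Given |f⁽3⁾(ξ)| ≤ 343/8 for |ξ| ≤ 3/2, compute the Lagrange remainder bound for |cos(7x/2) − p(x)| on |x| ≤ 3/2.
3087/128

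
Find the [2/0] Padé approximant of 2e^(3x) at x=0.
9*x**2 + 6*x + 2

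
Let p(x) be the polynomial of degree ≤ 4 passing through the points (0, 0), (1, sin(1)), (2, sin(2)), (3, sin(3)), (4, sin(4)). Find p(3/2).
-5*sin(3)/32 + 3*sin(4)/128 + 15*sin(1)/32 + 45*sin(2)/64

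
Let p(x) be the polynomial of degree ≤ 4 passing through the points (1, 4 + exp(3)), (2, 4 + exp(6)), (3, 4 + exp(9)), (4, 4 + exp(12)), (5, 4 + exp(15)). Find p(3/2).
-5*exp(15)/128 - 35*exp(9)/64 + 4 + 35*exp(3)/128 + 35*exp(6)/32 + 7*exp(12)/32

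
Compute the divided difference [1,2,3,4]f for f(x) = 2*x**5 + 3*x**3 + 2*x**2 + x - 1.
133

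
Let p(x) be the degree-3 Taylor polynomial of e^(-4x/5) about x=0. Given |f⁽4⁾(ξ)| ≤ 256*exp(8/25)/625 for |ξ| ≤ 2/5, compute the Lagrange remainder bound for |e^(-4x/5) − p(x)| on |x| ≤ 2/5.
512*exp(8/25)/1171875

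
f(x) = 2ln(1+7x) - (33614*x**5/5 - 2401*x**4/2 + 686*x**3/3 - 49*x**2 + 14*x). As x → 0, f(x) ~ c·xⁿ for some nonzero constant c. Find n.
6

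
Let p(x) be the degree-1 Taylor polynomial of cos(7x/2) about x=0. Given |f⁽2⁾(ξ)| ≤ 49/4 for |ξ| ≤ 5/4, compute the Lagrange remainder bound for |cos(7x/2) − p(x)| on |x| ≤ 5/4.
1225/128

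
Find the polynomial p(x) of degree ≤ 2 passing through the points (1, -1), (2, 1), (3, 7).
2*x**2 - 4*x + 1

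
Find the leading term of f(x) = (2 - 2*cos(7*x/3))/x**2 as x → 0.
49/9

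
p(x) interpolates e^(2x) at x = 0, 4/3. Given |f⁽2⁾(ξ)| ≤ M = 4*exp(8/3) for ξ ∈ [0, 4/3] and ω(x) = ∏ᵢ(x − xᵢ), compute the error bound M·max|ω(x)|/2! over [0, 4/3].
8*exp(8/3)/9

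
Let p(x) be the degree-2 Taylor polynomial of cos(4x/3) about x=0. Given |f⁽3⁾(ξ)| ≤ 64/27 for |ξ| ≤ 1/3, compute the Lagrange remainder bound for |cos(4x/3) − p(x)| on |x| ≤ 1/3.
32/2187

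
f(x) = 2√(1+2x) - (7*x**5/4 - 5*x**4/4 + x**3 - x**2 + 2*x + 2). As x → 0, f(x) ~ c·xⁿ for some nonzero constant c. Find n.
6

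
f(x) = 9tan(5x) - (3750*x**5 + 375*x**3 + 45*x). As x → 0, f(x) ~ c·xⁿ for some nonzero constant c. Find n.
7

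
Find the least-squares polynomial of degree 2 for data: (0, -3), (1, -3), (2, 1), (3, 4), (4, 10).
-113/35 + (11/70)x + (11/14)x²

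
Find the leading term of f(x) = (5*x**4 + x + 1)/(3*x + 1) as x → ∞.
5*x**3/3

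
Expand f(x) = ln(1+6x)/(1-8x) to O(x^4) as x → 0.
6*x + 30*x**2 + 312*x**3 + O(x**4)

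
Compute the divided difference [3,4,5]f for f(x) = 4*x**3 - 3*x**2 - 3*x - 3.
45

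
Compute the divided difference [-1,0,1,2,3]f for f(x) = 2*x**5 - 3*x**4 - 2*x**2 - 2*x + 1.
7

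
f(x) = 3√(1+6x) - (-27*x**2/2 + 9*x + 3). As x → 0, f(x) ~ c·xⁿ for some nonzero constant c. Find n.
3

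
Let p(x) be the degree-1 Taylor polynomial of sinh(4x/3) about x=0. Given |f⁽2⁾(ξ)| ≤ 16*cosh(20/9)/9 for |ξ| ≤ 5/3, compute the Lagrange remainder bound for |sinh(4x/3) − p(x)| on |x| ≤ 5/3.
200*cosh(20/9)/81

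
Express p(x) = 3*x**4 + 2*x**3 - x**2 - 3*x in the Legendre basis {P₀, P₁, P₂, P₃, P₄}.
(4/15)P₀ + (-9/5)P₁ + (22/21)P₂ + (4/5)P₃ + (24/35)P₄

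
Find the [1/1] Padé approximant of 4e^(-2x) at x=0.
(4 - 4*x)/(x + 1)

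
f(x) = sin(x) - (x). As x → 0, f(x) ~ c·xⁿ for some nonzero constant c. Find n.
3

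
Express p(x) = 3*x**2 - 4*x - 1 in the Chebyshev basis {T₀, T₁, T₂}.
(1/2)T₀ + (-4)T₁ + (3/2)T₂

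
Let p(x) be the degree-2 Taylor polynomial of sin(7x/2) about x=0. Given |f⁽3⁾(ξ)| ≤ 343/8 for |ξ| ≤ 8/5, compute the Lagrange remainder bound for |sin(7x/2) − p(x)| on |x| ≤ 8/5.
10976/375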